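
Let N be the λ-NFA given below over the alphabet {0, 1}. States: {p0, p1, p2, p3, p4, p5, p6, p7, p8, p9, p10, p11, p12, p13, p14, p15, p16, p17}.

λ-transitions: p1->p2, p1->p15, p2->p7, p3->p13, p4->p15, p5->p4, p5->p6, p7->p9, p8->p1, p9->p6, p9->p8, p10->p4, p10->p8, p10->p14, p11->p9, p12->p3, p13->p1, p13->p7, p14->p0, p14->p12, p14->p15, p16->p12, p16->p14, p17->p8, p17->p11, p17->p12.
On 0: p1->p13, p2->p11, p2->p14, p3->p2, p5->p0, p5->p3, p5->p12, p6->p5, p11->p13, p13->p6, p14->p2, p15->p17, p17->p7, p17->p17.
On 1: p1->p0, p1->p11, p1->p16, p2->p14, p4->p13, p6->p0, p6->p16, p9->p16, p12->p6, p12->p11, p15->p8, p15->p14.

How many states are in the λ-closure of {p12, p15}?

Start with {p12, p15}.
From p12 via λ: add p3.
From p3 via λ: add p13.
From p13 via λ: add p1, p7.
From p1 via λ: add p2.
From p7 via λ: add p9.
From p9 via λ: add p6, p8.
λ-closure = {p1, p2, p3, p6, p7, p8, p9, p12, p13, p15}, which has 10 states.

10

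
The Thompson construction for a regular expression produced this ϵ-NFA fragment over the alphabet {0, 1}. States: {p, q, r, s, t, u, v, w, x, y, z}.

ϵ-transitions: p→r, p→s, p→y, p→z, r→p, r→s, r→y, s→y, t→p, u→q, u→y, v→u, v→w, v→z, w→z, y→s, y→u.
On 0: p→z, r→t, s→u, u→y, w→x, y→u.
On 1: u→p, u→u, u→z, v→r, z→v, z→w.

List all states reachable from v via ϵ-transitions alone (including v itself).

{q, s, u, v, w, y, z}

Start with {v}.
From v via ϵ: add u, w, z.
From u via ϵ: add q, y.
From y via ϵ: add s.
No new states can be added; the closed set is {q, s, u, v, w, y, z}.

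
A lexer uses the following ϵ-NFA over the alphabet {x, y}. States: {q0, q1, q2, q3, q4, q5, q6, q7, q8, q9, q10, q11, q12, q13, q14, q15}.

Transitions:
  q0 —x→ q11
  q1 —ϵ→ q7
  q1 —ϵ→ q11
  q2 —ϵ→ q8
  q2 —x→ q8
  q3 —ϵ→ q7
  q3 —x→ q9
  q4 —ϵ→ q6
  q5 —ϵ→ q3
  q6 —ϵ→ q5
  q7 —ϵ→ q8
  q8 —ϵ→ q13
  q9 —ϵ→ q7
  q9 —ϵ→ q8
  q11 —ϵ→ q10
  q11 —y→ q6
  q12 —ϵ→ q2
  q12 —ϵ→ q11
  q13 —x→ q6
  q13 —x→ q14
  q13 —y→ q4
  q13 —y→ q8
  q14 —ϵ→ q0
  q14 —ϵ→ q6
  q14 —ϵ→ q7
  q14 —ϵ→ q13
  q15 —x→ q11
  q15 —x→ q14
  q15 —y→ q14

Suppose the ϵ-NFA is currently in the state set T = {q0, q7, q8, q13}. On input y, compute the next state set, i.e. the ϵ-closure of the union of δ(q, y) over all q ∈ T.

q13 on y → {q4, q8}.
No y-transition from q0, q7, q8.
Union after reading y: {q4, q8}.
Now take the ϵ-closure:
From q4 via ϵ: add q6.
From q8 via ϵ: add q13.
From q6 via ϵ: add q5.
From q5 via ϵ: add q3.
From q3 via ϵ: add q7.
No new states can be added; the closed set is {q3, q4, q5, q6, q7, q8, q13}.

{q3, q4, q5, q6, q7, q8, q13}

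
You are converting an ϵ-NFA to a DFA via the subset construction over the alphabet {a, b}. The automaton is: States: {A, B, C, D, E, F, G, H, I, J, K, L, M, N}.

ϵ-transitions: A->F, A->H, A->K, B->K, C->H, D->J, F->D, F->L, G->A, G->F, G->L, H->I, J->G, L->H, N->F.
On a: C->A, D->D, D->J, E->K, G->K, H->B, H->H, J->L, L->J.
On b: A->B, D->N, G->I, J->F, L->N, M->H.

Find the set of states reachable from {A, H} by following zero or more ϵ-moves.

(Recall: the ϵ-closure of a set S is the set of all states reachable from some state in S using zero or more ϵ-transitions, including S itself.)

Start with {A, H}.
From A via ϵ: add F, K.
From H via ϵ: add I.
From F via ϵ: add D, L.
From D via ϵ: add J.
From J via ϵ: add G.
No new states can be added; the closed set is {A, D, F, G, H, I, J, K, L}.

{A, D, F, G, H, I, J, K, L}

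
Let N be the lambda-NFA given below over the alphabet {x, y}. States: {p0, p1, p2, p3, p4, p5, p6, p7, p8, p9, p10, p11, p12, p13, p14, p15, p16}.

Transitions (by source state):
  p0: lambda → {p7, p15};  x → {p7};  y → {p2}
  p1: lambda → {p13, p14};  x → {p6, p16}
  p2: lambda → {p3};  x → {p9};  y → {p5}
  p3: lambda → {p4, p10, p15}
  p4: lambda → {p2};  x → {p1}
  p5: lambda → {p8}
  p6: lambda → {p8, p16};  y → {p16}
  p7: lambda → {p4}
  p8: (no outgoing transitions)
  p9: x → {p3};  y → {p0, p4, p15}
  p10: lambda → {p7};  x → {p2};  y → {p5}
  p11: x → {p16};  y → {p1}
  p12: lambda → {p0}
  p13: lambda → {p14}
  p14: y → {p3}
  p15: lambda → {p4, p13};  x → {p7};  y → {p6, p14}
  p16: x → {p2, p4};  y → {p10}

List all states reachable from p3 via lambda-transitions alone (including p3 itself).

Start with {p3}.
From p3 via lambda: add p4, p10, p15.
From p4 via lambda: add p2.
From p10 via lambda: add p7.
From p15 via lambda: add p13.
From p13 via lambda: add p14.
No new states can be added; the closed set is {p2, p3, p4, p7, p10, p13, p14, p15}.

{p2, p3, p4, p7, p10, p13, p14, p15}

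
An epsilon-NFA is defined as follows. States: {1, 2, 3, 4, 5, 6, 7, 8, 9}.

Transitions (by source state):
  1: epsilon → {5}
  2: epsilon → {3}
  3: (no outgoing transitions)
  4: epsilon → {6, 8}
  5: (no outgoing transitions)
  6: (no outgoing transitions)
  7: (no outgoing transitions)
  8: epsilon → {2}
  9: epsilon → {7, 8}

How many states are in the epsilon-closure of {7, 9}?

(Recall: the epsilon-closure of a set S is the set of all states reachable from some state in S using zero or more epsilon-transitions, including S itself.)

Start with {7, 9}.
From 9 via epsilon: add 8.
From 8 via epsilon: add 2.
From 2 via epsilon: add 3.
epsilon-closure = {2, 3, 7, 8, 9}, which has 5 states.

5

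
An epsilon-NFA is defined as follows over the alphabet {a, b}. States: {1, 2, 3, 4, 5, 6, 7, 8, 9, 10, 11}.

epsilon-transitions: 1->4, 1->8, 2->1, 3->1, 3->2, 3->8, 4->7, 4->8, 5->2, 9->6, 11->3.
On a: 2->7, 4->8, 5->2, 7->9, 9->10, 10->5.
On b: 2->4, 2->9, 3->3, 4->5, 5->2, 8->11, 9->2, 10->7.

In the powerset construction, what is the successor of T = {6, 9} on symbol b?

{1, 2, 4, 7, 8}

9 on b → {2}.
No b-transition from 6.
Union after reading b: {2}.
Now take the epsilon-closure:
From 2 via epsilon: add 1.
From 1 via epsilon: add 4, 8.
From 4 via epsilon: add 7.
No new states can be added; the closed set is {1, 2, 4, 7, 8}.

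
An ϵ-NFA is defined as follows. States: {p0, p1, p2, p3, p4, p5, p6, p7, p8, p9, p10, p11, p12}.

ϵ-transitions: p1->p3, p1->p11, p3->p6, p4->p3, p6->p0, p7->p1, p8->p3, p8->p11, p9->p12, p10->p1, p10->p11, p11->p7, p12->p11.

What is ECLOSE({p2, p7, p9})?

Start with {p2, p7, p9}.
From p7 via ϵ: add p1.
From p9 via ϵ: add p12.
From p1 via ϵ: add p3, p11.
From p3 via ϵ: add p6.
From p6 via ϵ: add p0.
No new states can be added; the closed set is {p0, p1, p2, p3, p6, p7, p9, p11, p12}.

{p0, p1, p2, p3, p6, p7, p9, p11, p12}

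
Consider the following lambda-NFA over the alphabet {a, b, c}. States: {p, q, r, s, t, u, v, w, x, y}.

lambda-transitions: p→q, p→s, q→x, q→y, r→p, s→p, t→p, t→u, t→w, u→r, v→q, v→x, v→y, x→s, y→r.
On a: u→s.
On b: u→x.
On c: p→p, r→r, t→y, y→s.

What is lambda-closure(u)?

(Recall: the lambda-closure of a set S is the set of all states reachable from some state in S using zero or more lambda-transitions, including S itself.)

Start with {u}.
From u via lambda: add r.
From r via lambda: add p.
From p via lambda: add q, s.
From q via lambda: add x, y.
No new states can be added; the closed set is {p, q, r, s, u, x, y}.

{p, q, r, s, u, x, y}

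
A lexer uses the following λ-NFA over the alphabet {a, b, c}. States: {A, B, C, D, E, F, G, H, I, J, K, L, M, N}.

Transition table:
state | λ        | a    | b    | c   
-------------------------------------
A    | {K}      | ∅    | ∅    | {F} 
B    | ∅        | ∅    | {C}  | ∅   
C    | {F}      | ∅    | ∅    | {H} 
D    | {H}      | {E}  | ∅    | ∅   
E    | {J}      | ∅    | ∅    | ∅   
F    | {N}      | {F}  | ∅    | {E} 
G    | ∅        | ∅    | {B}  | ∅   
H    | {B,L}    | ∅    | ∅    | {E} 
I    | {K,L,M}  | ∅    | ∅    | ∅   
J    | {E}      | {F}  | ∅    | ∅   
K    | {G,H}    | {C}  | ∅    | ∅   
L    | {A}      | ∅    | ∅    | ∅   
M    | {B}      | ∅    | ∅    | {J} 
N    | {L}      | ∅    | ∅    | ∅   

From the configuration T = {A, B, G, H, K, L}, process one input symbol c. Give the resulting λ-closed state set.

A on c → {F}.
H on c → {E}.
No c-transition from B, G, K, L.
Union after reading c: {E, F}.
Now take the λ-closure:
From E via λ: add J.
From F via λ: add N.
From N via λ: add L.
From L via λ: add A.
From A via λ: add K.
From K via λ: add G, H.
From H via λ: add B.
No new states can be added; the closed set is {A, B, E, F, G, H, J, K, L, N}.

{A, B, E, F, G, H, J, K, L, N}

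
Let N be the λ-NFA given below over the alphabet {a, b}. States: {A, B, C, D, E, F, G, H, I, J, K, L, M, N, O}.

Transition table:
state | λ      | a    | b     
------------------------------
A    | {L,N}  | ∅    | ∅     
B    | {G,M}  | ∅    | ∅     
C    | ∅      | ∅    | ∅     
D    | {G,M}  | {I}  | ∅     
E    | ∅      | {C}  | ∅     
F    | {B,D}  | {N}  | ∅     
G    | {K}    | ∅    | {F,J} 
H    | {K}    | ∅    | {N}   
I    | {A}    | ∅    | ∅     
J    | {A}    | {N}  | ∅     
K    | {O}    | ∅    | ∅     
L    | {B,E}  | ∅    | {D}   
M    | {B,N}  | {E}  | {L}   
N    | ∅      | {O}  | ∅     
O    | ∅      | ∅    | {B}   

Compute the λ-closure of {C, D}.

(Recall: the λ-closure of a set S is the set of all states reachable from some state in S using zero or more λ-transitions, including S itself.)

Start with {C, D}.
From D via λ: add G, M.
From G via λ: add K.
From M via λ: add B, N.
From K via λ: add O.
No new states can be added; the closed set is {B, C, D, G, K, M, N, O}.

{B, C, D, G, K, M, N, O}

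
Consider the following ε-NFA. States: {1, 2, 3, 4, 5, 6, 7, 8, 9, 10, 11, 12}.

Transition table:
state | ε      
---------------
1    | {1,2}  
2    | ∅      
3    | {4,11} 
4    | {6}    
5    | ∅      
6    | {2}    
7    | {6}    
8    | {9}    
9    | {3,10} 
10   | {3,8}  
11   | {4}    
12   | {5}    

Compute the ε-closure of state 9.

Start with {9}.
From 9 via ε: add 3, 10.
From 3 via ε: add 4, 11.
From 10 via ε: add 8.
From 4 via ε: add 6.
From 6 via ε: add 2.
No new states can be added; the closed set is {2, 3, 4, 6, 8, 9, 10, 11}.

{2, 3, 4, 6, 8, 9, 10, 11}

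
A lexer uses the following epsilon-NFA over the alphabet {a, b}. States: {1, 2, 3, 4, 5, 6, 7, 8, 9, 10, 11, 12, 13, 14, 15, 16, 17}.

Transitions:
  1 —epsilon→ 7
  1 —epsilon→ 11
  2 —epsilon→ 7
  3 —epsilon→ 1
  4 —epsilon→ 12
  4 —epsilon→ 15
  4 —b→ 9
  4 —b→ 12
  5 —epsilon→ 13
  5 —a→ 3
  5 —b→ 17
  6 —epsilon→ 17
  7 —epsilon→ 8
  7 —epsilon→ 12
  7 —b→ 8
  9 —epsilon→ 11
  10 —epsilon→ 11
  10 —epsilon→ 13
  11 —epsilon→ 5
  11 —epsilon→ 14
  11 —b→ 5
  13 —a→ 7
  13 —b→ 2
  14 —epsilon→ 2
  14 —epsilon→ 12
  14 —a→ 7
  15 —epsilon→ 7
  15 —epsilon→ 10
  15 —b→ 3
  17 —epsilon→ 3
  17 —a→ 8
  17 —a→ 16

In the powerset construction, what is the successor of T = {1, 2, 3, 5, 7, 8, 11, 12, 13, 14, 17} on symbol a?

{1, 2, 3, 5, 7, 8, 11, 12, 13, 14, 16}

5 on a → {3}.
13 on a → {7}.
14 on a → {7}.
17 on a → {8, 16}.
No a-transition from 1, 2, 3, 7, 8, 11, 12.
Union after reading a: {3, 7, 8, 16}.
Now take the epsilon-closure:
From 3 via epsilon: add 1.
From 7 via epsilon: add 12.
From 1 via epsilon: add 11.
From 11 via epsilon: add 5, 14.
From 5 via epsilon: add 13.
From 14 via epsilon: add 2.
No new states can be added; the closed set is {1, 2, 3, 5, 7, 8, 11, 12, 13, 14, 16}.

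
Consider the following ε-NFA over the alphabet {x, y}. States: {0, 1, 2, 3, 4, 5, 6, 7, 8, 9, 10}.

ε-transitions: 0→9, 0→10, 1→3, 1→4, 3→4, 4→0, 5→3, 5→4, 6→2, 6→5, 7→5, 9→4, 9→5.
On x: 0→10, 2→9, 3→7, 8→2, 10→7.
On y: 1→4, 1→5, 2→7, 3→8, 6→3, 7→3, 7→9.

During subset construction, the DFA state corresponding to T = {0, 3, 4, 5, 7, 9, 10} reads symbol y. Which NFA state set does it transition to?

3 on y → {8}.
7 on y → {3, 9}.
No y-transition from 0, 4, 5, 9, 10.
Union after reading y: {3, 8, 9}.
Now take the ε-closure:
From 3 via ε: add 4.
From 9 via ε: add 5.
From 4 via ε: add 0.
From 0 via ε: add 10.
No new states can be added; the closed set is {0, 3, 4, 5, 8, 9, 10}.

{0, 3, 4, 5, 8, 9, 10}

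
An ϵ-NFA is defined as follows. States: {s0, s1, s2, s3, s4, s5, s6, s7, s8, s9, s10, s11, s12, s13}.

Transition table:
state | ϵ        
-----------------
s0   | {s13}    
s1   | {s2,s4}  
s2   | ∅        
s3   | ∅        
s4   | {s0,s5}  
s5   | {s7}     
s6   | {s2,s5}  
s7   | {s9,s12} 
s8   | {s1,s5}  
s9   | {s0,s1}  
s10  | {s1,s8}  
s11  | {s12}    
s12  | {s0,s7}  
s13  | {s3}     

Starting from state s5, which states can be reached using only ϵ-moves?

{s0, s1, s2, s3, s4, s5, s7, s9, s12, s13}

Start with {s5}.
From s5 via ϵ: add s7.
From s7 via ϵ: add s9, s12.
From s9 via ϵ: add s0, s1.
From s0 via ϵ: add s13.
From s1 via ϵ: add s2, s4.
From s13 via ϵ: add s3.
No new states can be added; the closed set is {s0, s1, s2, s3, s4, s5, s7, s9, s12, s13}.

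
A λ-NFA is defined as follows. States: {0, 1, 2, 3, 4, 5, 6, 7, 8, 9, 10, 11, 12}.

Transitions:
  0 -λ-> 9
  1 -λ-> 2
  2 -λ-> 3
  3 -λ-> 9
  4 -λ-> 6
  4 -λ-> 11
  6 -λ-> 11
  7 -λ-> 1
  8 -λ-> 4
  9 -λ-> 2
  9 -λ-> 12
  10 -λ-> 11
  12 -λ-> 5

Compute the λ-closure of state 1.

Start with {1}.
From 1 via λ: add 2.
From 2 via λ: add 3.
From 3 via λ: add 9.
From 9 via λ: add 12.
From 12 via λ: add 5.
No new states can be added; the closed set is {1, 2, 3, 5, 9, 12}.

{1, 2, 3, 5, 9, 12}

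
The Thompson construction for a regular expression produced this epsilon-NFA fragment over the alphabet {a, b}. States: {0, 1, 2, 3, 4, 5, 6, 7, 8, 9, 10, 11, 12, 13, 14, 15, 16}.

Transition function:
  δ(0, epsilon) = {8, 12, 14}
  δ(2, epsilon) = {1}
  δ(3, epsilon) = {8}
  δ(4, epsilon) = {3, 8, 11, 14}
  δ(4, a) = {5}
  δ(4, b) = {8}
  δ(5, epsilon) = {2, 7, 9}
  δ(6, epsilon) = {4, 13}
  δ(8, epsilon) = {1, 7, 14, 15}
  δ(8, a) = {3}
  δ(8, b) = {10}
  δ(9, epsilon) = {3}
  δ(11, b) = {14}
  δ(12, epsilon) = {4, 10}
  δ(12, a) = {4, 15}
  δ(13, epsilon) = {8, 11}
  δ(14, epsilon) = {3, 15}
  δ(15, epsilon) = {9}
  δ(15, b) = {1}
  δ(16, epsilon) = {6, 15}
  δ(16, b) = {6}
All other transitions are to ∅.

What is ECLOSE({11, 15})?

{1, 3, 7, 8, 9, 11, 14, 15}

Start with {11, 15}.
From 15 via epsilon: add 9.
From 9 via epsilon: add 3.
From 3 via epsilon: add 8.
From 8 via epsilon: add 1, 7, 14.
No new states can be added; the closed set is {1, 3, 7, 8, 9, 11, 14, 15}.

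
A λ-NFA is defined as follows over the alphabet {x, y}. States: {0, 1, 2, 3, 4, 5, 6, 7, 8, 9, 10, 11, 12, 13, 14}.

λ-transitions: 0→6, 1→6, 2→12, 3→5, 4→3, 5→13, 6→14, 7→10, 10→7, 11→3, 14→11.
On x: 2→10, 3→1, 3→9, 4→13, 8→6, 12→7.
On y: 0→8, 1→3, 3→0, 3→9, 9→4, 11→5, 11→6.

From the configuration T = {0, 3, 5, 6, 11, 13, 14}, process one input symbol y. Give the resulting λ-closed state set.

{0, 3, 5, 6, 8, 9, 11, 13, 14}

0 on y → {8}.
3 on y → {0, 9}.
11 on y → {5, 6}.
No y-transition from 5, 6, 13, 14.
Union after reading y: {0, 5, 6, 8, 9}.
Now take the λ-closure:
From 5 via λ: add 13.
From 6 via λ: add 14.
From 14 via λ: add 11.
From 11 via λ: add 3.
No new states can be added; the closed set is {0, 3, 5, 6, 8, 9, 11, 13, 14}.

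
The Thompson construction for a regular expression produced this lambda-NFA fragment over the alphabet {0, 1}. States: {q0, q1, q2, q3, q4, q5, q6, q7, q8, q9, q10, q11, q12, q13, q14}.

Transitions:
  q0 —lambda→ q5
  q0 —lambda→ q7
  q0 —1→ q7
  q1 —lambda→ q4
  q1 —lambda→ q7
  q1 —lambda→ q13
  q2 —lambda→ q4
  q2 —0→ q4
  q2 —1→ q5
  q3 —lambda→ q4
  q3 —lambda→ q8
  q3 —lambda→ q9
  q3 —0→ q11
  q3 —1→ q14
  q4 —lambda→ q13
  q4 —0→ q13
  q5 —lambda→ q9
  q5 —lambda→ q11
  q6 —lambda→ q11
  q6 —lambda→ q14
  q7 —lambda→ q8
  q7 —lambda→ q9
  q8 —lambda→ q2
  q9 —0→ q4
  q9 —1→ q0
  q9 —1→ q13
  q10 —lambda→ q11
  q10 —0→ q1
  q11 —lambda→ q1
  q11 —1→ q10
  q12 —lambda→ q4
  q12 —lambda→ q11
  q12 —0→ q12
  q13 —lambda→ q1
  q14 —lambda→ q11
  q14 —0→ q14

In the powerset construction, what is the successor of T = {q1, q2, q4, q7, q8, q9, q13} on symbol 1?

{q0, q1, q2, q4, q5, q7, q8, q9, q11, q13}

q2 on 1 → {q5}.
q9 on 1 → {q0, q13}.
No 1-transition from q1, q4, q7, q8, q13.
Union after reading 1: {q0, q5, q13}.
Now take the lambda-closure:
From q0 via lambda: add q7.
From q5 via lambda: add q9, q11.
From q13 via lambda: add q1.
From q1 via lambda: add q4.
From q7 via lambda: add q8.
From q8 via lambda: add q2.
No new states can be added; the closed set is {q0, q1, q2, q4, q5, q7, q8, q9, q11, q13}.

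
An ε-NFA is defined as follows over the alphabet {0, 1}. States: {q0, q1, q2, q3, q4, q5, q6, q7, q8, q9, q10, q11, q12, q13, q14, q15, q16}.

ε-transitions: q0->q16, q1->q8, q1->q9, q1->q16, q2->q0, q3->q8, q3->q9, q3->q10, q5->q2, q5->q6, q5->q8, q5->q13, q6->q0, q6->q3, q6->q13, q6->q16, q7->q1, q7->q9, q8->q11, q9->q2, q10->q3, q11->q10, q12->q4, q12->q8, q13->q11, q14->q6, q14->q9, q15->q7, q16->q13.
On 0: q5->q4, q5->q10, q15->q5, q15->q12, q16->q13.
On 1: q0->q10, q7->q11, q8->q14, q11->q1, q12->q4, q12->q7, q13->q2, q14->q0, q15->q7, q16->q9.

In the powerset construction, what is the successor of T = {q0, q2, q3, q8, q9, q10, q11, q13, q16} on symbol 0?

q16 on 0 → {q13}.
No 0-transition from q0, q2, q3, q8, q9, q10, q11, q13.
Union after reading 0: {q13}.
Now take the ε-closure:
From q13 via ε: add q11.
From q11 via ε: add q10.
From q10 via ε: add q3.
From q3 via ε: add q8, q9.
From q9 via ε: add q2.
From q2 via ε: add q0.
From q0 via ε: add q16.
No new states can be added; the closed set is {q0, q2, q3, q8, q9, q10, q11, q13, q16}.

{q0, q2, q3, q8, q9, q10, q11, q13, q16}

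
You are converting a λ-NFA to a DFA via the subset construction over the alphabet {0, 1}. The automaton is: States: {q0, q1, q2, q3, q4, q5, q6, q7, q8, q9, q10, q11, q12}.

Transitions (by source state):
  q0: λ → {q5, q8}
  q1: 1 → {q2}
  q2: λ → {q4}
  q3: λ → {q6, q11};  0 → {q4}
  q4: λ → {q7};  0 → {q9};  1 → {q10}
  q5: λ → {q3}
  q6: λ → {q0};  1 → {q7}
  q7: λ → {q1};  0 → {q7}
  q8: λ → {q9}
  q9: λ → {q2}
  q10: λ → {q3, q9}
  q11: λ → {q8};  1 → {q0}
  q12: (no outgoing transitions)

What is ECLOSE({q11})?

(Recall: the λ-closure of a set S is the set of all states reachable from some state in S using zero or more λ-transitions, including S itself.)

{q1, q2, q4, q7, q8, q9, q11}

Start with {q11}.
From q11 via λ: add q8.
From q8 via λ: add q9.
From q9 via λ: add q2.
From q2 via λ: add q4.
From q4 via λ: add q7.
From q7 via λ: add q1.
No new states can be added; the closed set is {q1, q2, q4, q7, q8, q9, q11}.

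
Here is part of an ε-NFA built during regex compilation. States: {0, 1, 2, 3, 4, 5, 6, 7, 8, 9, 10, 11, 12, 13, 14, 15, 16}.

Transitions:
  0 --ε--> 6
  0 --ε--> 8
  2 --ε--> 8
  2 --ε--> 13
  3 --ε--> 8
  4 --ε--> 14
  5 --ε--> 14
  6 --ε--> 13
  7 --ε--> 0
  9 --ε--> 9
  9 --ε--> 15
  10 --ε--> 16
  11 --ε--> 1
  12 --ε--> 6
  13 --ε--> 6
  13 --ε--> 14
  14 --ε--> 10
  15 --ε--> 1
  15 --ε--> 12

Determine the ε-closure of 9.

Start with {9}.
From 9 via ε: add 15.
From 15 via ε: add 1, 12.
From 12 via ε: add 6.
From 6 via ε: add 13.
From 13 via ε: add 14.
From 14 via ε: add 10.
From 10 via ε: add 16.
No new states can be added; the closed set is {1, 6, 9, 10, 12, 13, 14, 15, 16}.

{1, 6, 9, 10, 12, 13, 14, 15, 16}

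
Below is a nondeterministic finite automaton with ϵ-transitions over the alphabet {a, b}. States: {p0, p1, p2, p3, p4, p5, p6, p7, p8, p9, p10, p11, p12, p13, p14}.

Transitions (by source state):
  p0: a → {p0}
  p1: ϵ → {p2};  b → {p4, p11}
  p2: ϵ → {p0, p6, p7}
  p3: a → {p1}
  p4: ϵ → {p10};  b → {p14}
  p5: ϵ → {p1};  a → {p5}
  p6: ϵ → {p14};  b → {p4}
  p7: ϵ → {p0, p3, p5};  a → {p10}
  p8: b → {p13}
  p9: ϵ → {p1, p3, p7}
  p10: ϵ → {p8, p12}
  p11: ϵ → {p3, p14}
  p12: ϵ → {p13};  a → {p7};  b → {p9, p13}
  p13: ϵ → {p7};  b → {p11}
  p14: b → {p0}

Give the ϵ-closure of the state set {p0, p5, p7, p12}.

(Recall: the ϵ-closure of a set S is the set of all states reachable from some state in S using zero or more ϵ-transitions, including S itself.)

{p0, p1, p2, p3, p5, p6, p7, p12, p13, p14}

Start with {p0, p5, p7, p12}.
From p5 via ϵ: add p1.
From p7 via ϵ: add p3.
From p12 via ϵ: add p13.
From p1 via ϵ: add p2.
From p2 via ϵ: add p6.
From p6 via ϵ: add p14.
No new states can be added; the closed set is {p0, p1, p2, p3, p5, p6, p7, p12, p13, p14}.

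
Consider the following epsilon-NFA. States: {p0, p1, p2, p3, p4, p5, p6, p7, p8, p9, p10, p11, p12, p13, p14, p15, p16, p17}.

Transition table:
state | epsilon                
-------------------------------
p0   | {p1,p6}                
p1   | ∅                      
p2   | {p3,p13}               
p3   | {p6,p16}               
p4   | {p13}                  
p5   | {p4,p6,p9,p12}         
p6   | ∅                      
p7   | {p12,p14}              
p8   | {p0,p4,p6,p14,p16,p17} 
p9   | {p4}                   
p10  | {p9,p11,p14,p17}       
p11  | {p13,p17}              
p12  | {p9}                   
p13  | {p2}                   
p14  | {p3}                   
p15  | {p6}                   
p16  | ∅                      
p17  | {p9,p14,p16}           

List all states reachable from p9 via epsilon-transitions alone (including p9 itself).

Start with {p9}.
From p9 via epsilon: add p4.
From p4 via epsilon: add p13.
From p13 via epsilon: add p2.
From p2 via epsilon: add p3.
From p3 via epsilon: add p6, p16.
No new states can be added; the closed set is {p2, p3, p4, p6, p9, p13, p16}.

{p2, p3, p4, p6, p9, p13, p16}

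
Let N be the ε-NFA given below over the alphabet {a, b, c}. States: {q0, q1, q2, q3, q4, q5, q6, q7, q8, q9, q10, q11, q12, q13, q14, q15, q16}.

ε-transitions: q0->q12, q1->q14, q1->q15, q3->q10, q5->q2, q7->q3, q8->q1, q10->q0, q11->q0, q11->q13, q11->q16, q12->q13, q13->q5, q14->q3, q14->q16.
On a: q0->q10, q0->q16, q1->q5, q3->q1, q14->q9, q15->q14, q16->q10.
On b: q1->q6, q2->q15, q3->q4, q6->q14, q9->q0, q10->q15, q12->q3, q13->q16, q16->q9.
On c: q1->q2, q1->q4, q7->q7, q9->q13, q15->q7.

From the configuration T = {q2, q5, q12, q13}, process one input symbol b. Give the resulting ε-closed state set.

q2 on b → {q15}.
q12 on b → {q3}.
q13 on b → {q16}.
No b-transition from q5.
Union after reading b: {q3, q15, q16}.
Now take the ε-closure:
From q3 via ε: add q10.
From q10 via ε: add q0.
From q0 via ε: add q12.
From q12 via ε: add q13.
From q13 via ε: add q5.
From q5 via ε: add q2.
No new states can be added; the closed set is {q0, q2, q3, q5, q10, q12, q13, q15, q16}.

{q0, q2, q3, q5, q10, q12, q13, q15, q16}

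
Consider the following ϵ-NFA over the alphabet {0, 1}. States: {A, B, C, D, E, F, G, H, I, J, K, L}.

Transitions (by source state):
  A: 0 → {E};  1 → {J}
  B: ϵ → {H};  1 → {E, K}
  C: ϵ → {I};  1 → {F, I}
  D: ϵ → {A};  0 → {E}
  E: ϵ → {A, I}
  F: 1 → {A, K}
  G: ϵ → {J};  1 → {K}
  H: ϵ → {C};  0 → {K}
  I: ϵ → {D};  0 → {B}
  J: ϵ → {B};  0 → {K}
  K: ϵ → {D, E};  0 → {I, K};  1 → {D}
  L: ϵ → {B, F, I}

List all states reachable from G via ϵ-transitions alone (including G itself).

Start with {G}.
From G via ϵ: add J.
From J via ϵ: add B.
From B via ϵ: add H.
From H via ϵ: add C.
From C via ϵ: add I.
From I via ϵ: add D.
From D via ϵ: add A.
No new states can be added; the closed set is {A, B, C, D, G, H, I, J}.

{A, B, C, D, G, H, I, J}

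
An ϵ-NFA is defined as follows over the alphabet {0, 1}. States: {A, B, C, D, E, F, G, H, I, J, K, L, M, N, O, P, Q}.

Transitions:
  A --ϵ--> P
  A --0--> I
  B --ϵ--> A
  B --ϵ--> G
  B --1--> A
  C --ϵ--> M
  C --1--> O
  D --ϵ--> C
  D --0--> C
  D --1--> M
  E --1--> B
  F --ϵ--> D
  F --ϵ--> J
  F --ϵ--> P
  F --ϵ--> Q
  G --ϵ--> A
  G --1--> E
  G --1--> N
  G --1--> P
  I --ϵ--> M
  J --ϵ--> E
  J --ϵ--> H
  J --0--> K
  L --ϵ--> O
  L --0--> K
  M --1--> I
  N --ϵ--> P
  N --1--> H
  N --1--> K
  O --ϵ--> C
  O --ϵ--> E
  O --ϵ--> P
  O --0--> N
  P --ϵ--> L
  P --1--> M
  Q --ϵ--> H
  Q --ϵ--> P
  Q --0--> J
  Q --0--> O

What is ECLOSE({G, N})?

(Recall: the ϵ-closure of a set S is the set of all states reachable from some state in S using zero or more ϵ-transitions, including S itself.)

Start with {G, N}.
From G via ϵ: add A.
From N via ϵ: add P.
From P via ϵ: add L.
From L via ϵ: add O.
From O via ϵ: add C, E.
From C via ϵ: add M.
No new states can be added; the closed set is {A, C, E, G, L, M, N, O, P}.

{A, C, E, G, L, M, N, O, P}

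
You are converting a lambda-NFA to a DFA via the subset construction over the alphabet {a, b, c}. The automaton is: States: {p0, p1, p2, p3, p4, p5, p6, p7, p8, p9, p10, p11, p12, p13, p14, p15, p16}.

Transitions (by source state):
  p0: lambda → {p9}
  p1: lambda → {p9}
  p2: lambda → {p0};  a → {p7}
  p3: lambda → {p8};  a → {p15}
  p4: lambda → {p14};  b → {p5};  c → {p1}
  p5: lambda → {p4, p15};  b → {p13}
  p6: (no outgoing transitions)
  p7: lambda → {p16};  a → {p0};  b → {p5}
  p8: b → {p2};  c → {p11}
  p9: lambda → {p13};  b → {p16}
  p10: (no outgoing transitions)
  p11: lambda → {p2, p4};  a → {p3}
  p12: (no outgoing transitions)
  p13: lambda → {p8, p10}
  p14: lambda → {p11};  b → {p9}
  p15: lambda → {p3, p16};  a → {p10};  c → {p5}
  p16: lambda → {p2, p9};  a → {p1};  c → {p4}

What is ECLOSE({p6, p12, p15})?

Start with {p6, p12, p15}.
From p15 via lambda: add p3, p16.
From p3 via lambda: add p8.
From p16 via lambda: add p2, p9.
From p2 via lambda: add p0.
From p9 via lambda: add p13.
From p13 via lambda: add p10.
No new states can be added; the closed set is {p0, p2, p3, p6, p8, p9, p10, p12, p13, p15, p16}.

{p0, p2, p3, p6, p8, p9, p10, p12, p13, p15, p16}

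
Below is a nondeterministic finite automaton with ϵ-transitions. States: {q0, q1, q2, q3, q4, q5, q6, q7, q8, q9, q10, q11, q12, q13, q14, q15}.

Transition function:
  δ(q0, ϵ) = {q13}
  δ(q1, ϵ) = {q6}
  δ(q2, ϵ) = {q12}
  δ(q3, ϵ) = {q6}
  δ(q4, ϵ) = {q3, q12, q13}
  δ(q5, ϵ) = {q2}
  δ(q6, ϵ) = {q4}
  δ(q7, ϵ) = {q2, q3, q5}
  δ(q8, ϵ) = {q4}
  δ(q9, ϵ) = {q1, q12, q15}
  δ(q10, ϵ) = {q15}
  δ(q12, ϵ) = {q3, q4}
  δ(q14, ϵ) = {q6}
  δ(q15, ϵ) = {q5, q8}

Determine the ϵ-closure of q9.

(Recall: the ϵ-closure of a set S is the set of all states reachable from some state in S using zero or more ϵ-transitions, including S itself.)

Start with {q9}.
From q9 via ϵ: add q1, q12, q15.
From q1 via ϵ: add q6.
From q12 via ϵ: add q3, q4.
From q15 via ϵ: add q5, q8.
From q4 via ϵ: add q13.
From q5 via ϵ: add q2.
No new states can be added; the closed set is {q1, q2, q3, q4, q5, q6, q8, q9, q12, q13, q15}.

{q1, q2, q3, q4, q5, q6, q8, q9, q12, q13, q15}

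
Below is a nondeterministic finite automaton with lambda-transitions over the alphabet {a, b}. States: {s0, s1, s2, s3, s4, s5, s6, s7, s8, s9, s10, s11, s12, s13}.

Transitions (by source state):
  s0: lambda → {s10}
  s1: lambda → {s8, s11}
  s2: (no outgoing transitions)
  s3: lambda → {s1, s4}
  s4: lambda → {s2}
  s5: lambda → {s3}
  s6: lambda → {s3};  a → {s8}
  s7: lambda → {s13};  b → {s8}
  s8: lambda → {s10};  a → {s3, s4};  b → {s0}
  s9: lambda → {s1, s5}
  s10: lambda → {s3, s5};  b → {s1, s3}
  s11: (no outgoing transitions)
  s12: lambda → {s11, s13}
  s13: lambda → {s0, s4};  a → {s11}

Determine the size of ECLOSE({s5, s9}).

Start with {s5, s9}.
From s5 via lambda: add s3.
From s9 via lambda: add s1.
From s1 via lambda: add s8, s11.
From s3 via lambda: add s4.
From s4 via lambda: add s2.
From s8 via lambda: add s10.
lambda-closure = {s1, s2, s3, s4, s5, s8, s9, s10, s11}, which has 9 states.

9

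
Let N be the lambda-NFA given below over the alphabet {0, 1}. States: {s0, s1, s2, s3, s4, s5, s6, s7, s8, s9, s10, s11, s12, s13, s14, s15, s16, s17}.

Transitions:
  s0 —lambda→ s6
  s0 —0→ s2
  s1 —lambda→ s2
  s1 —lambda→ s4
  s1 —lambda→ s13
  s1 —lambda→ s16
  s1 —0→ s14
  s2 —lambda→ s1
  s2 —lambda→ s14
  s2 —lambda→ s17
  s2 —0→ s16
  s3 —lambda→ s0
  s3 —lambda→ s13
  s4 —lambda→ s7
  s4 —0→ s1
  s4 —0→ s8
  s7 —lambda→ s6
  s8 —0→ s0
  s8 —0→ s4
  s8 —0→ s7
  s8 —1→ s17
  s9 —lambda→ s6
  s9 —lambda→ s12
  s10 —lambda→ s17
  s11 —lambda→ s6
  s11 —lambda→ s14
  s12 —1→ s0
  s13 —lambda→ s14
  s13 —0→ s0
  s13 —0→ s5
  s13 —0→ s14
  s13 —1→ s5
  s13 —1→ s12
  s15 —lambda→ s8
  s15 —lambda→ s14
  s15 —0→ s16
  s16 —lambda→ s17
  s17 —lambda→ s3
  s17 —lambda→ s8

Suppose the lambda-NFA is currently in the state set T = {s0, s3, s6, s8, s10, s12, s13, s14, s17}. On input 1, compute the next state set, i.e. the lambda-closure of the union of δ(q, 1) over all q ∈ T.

s8 on 1 → {s17}.
s12 on 1 → {s0}.
s13 on 1 → {s5, s12}.
No 1-transition from s0, s3, s6, s10, s14, s17.
Union after reading 1: {s0, s5, s12, s17}.
Now take the lambda-closure:
From s0 via lambda: add s6.
From s17 via lambda: add s3, s8.
From s3 via lambda: add s13.
From s13 via lambda: add s14.
No new states can be added; the closed set is {s0, s3, s5, s6, s8, s12, s13, s14, s17}.

{s0, s3, s5, s6, s8, s12, s13, s14, s17}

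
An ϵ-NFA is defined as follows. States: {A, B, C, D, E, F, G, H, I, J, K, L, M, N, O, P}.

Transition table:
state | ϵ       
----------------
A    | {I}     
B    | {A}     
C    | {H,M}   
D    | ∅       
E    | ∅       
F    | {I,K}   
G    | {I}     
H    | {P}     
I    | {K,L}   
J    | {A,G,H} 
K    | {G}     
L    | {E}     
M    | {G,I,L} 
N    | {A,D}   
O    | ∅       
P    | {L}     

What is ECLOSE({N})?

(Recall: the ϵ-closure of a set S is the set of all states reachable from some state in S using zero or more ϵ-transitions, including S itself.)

Start with {N}.
From N via ϵ: add A, D.
From A via ϵ: add I.
From I via ϵ: add K, L.
From K via ϵ: add G.
From L via ϵ: add E.
No new states can be added; the closed set is {A, D, E, G, I, K, L, N}.

{A, D, E, G, I, K, L, N}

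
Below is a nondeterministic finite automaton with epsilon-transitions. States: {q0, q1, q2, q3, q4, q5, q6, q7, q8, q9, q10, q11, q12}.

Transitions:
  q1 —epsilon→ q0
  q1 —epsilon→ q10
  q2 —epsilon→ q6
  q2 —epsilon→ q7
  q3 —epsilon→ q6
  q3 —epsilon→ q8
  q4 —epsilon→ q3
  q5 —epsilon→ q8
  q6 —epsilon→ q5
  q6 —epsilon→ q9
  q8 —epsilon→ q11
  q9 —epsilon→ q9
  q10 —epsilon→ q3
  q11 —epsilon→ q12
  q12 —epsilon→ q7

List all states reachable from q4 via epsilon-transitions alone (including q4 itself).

Start with {q4}.
From q4 via epsilon: add q3.
From q3 via epsilon: add q6, q8.
From q6 via epsilon: add q5, q9.
From q8 via epsilon: add q11.
From q11 via epsilon: add q12.
From q12 via epsilon: add q7.
No new states can be added; the closed set is {q3, q4, q5, q6, q7, q8, q9, q11, q12}.

{q3, q4, q5, q6, q7, q8, q9, q11, q12}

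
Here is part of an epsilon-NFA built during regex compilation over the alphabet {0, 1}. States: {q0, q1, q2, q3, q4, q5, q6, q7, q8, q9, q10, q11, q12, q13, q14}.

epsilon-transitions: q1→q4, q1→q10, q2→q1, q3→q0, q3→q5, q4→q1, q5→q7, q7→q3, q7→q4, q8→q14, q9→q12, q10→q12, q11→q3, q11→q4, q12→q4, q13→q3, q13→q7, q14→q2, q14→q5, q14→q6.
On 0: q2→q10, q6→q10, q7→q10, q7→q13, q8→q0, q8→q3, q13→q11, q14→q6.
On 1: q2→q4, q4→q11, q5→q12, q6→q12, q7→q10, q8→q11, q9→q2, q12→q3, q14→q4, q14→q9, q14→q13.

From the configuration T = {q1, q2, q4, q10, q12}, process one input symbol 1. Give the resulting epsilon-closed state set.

{q0, q1, q3, q4, q5, q7, q10, q11, q12}

q2 on 1 → {q4}.
q4 on 1 → {q11}.
q12 on 1 → {q3}.
No 1-transition from q1, q10.
Union after reading 1: {q3, q4, q11}.
Now take the epsilon-closure:
From q3 via epsilon: add q0, q5.
From q4 via epsilon: add q1.
From q1 via epsilon: add q10.
From q5 via epsilon: add q7.
From q10 via epsilon: add q12.
No new states can be added; the closed set is {q0, q1, q3, q4, q5, q7, q10, q11, q12}.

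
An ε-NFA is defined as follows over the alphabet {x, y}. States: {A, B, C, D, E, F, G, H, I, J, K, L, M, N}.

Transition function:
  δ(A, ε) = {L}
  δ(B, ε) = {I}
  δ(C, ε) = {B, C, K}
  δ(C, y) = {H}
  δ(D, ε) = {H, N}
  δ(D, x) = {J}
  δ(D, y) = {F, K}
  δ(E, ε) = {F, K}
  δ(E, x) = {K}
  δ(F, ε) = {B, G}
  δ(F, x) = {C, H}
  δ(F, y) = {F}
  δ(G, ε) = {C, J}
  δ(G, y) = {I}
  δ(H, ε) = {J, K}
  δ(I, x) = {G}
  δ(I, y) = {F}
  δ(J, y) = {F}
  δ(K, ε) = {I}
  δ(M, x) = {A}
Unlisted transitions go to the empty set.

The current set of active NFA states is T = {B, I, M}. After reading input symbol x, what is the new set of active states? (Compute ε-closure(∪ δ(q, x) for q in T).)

I on x → {G}.
M on x → {A}.
No x-transition from B.
Union after reading x: {A, G}.
Now take the ε-closure:
From A via ε: add L.
From G via ε: add C, J.
From C via ε: add B, K.
From B via ε: add I.
No new states can be added; the closed set is {A, B, C, G, I, J, K, L}.

{A, B, C, G, I, J, K, L}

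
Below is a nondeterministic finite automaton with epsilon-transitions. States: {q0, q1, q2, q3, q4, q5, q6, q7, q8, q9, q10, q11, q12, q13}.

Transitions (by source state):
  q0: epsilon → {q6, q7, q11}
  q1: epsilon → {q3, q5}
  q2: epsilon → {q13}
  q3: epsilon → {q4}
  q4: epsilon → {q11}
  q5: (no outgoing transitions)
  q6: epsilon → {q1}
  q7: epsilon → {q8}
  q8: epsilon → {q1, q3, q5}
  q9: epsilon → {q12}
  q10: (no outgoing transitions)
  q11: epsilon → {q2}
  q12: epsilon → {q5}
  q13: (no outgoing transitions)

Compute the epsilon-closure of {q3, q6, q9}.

{q1, q2, q3, q4, q5, q6, q9, q11, q12, q13}

Start with {q3, q6, q9}.
From q3 via epsilon: add q4.
From q6 via epsilon: add q1.
From q9 via epsilon: add q12.
From q1 via epsilon: add q5.
From q4 via epsilon: add q11.
From q11 via epsilon: add q2.
From q2 via epsilon: add q13.
No new states can be added; the closed set is {q1, q2, q3, q4, q5, q6, q9, q11, q12, q13}.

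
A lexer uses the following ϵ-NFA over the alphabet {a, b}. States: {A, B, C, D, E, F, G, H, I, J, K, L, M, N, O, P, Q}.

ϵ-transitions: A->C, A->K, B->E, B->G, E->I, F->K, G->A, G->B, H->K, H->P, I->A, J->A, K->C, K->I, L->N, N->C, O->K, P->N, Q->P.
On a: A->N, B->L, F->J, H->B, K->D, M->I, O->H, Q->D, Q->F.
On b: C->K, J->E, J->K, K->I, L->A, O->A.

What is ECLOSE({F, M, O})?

Start with {F, M, O}.
From F via ϵ: add K.
From K via ϵ: add C, I.
From I via ϵ: add A.
No new states can be added; the closed set is {A, C, F, I, K, M, O}.

{A, C, F, I, K, M, O}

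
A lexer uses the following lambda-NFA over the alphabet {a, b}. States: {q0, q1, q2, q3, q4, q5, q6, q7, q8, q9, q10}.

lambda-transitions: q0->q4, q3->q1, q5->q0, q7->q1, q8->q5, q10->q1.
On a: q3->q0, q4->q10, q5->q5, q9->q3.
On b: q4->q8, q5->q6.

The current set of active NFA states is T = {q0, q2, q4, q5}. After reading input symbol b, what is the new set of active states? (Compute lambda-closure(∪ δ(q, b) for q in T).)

q4 on b → {q8}.
q5 on b → {q6}.
No b-transition from q0, q2.
Union after reading b: {q6, q8}.
Now take the lambda-closure:
From q8 via lambda: add q5.
From q5 via lambda: add q0.
From q0 via lambda: add q4.
No new states can be added; the closed set is {q0, q4, q5, q6, q8}.

{q0, q4, q5, q6, q8}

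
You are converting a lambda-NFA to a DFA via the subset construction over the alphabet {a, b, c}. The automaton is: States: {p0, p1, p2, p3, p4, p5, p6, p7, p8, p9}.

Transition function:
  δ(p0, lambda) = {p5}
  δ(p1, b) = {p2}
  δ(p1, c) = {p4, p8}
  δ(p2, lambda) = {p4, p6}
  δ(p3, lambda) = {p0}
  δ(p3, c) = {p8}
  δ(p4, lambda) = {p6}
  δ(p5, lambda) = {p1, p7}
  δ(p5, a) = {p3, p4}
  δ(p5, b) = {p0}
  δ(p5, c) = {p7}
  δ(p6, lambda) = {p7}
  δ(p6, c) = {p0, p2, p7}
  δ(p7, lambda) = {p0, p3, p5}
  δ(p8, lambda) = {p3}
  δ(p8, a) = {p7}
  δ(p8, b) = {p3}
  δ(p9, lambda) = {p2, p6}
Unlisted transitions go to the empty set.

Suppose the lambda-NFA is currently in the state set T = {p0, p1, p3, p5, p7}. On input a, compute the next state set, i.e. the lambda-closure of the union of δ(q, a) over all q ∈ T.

p5 on a → {p3, p4}.
No a-transition from p0, p1, p3, p7.
Union after reading a: {p3, p4}.
Now take the lambda-closure:
From p3 via lambda: add p0.
From p4 via lambda: add p6.
From p0 via lambda: add p5.
From p6 via lambda: add p7.
From p5 via lambda: add p1.
No new states can be added; the closed set is {p0, p1, p3, p4, p5, p6, p7}.

{p0, p1, p3, p4, p5, p6, p7}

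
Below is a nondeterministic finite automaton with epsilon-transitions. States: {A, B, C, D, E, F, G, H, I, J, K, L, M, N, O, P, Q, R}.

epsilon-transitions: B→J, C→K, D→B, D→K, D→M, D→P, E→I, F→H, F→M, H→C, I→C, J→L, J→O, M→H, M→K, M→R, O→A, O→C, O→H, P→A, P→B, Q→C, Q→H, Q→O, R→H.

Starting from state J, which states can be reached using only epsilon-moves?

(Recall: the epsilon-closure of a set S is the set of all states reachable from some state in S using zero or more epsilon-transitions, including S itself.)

{A, C, H, J, K, L, O}

Start with {J}.
From J via epsilon: add L, O.
From O via epsilon: add A, C, H.
From C via epsilon: add K.
No new states can be added; the closed set is {A, C, H, J, K, L, O}.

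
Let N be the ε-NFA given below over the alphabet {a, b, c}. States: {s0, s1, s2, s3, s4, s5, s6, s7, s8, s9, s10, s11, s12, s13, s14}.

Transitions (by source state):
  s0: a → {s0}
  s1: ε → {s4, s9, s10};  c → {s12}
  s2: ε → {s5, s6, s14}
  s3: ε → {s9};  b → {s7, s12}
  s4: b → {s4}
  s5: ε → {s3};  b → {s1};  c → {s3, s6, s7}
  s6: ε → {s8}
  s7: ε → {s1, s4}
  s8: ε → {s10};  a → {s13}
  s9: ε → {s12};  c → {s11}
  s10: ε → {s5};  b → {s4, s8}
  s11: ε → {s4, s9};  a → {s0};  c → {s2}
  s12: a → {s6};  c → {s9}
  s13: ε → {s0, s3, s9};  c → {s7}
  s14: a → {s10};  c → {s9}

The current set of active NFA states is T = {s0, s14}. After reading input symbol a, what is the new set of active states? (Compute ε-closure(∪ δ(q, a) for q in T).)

s0 on a → {s0}.
s14 on a → {s10}.
Union after reading a: {s0, s10}.
Now take the ε-closure:
From s10 via ε: add s5.
From s5 via ε: add s3.
From s3 via ε: add s9.
From s9 via ε: add s12.
No new states can be added; the closed set is {s0, s3, s5, s9, s10, s12}.

{s0, s3, s5, s9, s10, s12}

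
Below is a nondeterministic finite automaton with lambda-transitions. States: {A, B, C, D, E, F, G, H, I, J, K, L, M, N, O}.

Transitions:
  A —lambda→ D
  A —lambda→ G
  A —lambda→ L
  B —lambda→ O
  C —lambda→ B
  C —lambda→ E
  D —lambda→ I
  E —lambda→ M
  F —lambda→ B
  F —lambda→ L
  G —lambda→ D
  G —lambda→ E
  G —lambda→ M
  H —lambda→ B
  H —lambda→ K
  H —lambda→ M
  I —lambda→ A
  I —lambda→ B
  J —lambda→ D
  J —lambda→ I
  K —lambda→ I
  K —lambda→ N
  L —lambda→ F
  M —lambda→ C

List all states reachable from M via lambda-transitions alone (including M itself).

Start with {M}.
From M via lambda: add C.
From C via lambda: add B, E.
From B via lambda: add O.
No new states can be added; the closed set is {B, C, E, M, O}.

{B, C, E, M, O}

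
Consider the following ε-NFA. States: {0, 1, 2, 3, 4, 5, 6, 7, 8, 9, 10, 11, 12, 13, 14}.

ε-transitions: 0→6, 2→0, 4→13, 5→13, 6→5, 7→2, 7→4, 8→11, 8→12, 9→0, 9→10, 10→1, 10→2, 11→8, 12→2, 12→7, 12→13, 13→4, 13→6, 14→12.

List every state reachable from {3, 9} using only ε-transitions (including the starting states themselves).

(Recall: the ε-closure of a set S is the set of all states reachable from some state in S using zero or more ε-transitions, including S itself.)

Start with {3, 9}.
From 9 via ε: add 0, 10.
From 0 via ε: add 6.
From 10 via ε: add 1, 2.
From 6 via ε: add 5.
From 5 via ε: add 13.
From 13 via ε: add 4.
No new states can be added; the closed set is {0, 1, 2, 3, 4, 5, 6, 9, 10, 13}.

{0, 1, 2, 3, 4, 5, 6, 9, 10, 13}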